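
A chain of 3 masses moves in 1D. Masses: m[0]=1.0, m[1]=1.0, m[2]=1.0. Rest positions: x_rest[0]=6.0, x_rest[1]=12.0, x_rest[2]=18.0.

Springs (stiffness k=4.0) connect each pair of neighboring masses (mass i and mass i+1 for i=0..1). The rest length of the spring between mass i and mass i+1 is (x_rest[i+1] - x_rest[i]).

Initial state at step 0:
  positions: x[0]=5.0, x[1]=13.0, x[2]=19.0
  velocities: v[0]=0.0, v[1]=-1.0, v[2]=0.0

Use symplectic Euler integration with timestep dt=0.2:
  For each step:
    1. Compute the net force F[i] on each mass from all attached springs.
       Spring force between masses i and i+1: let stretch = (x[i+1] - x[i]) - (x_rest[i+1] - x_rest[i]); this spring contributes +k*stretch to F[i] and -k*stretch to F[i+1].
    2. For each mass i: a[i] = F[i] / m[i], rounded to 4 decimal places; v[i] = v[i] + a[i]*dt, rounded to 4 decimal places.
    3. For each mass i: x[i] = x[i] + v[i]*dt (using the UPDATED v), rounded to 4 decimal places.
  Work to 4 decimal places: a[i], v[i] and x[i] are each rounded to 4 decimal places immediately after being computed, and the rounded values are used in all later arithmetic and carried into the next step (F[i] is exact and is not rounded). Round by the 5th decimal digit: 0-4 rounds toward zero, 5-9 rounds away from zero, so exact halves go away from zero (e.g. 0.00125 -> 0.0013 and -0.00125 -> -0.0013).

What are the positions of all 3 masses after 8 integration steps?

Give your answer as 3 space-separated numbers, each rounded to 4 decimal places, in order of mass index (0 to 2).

Answer: 6.3781 12.6047 16.4172

Derivation:
Step 0: x=[5.0000 13.0000 19.0000] v=[0.0000 -1.0000 0.0000]
Step 1: x=[5.3200 12.4800 19.0000] v=[1.6000 -2.6000 0.0000]
Step 2: x=[5.8256 11.8576 18.9168] v=[2.5280 -3.1120 -0.4160]
Step 3: x=[6.3363 11.3996 18.6641] v=[2.5536 -2.2902 -1.2634]
Step 4: x=[6.6971 11.2938 18.2091] v=[1.8042 -0.5292 -2.2750]
Step 5: x=[6.8334 11.5589 17.6077] v=[0.6816 1.3257 -3.0072]
Step 6: x=[6.7658 12.0358 16.9985] v=[-0.3380 2.3843 -3.0462]
Step 7: x=[6.5814 12.4635 16.5552] v=[-0.9220 2.1385 -2.2164]
Step 8: x=[6.3781 12.6047 16.4172] v=[-1.0163 0.7062 -0.6898]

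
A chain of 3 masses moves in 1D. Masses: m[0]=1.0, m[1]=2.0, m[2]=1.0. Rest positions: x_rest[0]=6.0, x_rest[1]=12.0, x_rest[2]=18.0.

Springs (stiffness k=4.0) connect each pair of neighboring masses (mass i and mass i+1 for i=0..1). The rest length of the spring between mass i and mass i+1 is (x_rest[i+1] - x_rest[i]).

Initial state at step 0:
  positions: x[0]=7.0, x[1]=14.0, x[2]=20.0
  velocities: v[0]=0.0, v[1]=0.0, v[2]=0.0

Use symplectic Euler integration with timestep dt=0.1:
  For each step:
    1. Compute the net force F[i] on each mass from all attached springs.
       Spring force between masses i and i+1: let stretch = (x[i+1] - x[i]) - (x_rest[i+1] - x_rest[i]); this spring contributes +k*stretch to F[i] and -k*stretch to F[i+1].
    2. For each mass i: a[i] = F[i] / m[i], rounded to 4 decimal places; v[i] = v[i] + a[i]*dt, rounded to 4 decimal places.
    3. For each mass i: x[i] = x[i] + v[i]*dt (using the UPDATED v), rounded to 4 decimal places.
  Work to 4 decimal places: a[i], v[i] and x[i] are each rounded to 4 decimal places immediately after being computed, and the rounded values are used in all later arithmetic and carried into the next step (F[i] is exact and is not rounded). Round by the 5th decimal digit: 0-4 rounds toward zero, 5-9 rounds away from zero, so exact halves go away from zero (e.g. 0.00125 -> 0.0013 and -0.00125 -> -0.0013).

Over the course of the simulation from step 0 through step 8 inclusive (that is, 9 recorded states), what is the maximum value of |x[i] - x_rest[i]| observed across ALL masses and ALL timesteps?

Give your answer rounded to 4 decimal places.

Step 0: x=[7.0000 14.0000 20.0000] v=[0.0000 0.0000 0.0000]
Step 1: x=[7.0400 13.9800 20.0000] v=[0.4000 -0.2000 0.0000]
Step 2: x=[7.1176 13.9416 19.9992] v=[0.7760 -0.3840 -0.0080]
Step 3: x=[7.2282 13.8879 19.9961] v=[1.1056 -0.5373 -0.0310]
Step 4: x=[7.3652 13.8231 19.9887] v=[1.3695 -0.6476 -0.0743]
Step 5: x=[7.5205 13.7525 19.9747] v=[1.5527 -0.7061 -0.1405]
Step 6: x=[7.6851 13.6817 19.9518] v=[1.6455 -0.7081 -0.2294]
Step 7: x=[7.8495 13.6164 19.9181] v=[1.6441 -0.6534 -0.3374]
Step 8: x=[8.0046 13.5618 19.8723] v=[1.5509 -0.5464 -0.4581]
Max displacement = 2.0046

Answer: 2.0046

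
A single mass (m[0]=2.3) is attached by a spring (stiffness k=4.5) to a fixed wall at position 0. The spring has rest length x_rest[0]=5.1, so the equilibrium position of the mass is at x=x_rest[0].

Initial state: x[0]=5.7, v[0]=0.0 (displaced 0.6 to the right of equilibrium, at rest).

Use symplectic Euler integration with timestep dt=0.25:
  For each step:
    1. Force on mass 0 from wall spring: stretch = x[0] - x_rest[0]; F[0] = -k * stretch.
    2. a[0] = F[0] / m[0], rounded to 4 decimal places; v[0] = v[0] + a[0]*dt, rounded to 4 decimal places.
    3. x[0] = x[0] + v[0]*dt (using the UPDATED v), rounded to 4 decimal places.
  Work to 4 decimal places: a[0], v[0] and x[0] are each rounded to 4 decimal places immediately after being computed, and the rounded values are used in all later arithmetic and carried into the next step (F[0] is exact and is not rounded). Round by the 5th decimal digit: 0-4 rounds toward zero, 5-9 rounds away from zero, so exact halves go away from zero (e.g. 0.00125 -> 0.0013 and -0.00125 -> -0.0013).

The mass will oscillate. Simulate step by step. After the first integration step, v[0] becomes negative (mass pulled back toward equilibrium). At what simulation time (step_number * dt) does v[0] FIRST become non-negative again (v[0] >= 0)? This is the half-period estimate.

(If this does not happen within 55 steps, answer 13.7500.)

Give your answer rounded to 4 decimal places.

Answer: 2.2500

Derivation:
Step 0: x=[5.7000] v=[0.0000]
Step 1: x=[5.6266] v=[-0.2935]
Step 2: x=[5.4888] v=[-0.5511]
Step 3: x=[5.3035] v=[-0.7413]
Step 4: x=[5.0933] v=[-0.8409]
Step 5: x=[4.8839] v=[-0.8376]
Step 6: x=[4.7009] v=[-0.7319]
Step 7: x=[4.5667] v=[-0.5367]
Step 8: x=[4.4977] v=[-0.2759]
Step 9: x=[4.5024] v=[0.0187]
First v>=0 after going negative at step 9, time=2.2500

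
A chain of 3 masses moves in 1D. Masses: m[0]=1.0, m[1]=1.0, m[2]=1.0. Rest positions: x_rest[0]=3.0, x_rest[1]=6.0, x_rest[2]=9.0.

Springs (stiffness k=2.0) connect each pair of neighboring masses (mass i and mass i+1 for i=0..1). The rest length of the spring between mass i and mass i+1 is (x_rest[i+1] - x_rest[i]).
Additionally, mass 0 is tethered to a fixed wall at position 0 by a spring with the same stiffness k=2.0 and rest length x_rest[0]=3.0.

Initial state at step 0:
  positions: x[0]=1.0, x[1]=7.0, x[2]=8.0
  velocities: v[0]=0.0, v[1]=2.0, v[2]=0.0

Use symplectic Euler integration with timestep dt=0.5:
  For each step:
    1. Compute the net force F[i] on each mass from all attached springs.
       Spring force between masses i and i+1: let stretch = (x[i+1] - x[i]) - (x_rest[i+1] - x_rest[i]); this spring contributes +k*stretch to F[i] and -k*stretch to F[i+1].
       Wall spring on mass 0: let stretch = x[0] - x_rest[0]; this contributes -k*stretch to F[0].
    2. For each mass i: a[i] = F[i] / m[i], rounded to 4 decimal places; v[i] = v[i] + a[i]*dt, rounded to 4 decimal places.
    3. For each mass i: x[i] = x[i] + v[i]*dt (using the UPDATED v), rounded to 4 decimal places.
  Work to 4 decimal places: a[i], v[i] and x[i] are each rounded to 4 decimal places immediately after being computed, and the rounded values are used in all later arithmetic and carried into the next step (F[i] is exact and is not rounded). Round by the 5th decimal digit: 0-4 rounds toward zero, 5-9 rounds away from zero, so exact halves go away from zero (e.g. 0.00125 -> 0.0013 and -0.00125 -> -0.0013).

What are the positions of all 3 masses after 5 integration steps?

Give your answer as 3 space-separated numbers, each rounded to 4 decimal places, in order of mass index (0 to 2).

Step 0: x=[1.0000 7.0000 8.0000] v=[0.0000 2.0000 0.0000]
Step 1: x=[3.5000 5.5000 9.0000] v=[5.0000 -3.0000 2.0000]
Step 2: x=[5.2500 4.7500 9.7500] v=[3.5000 -1.5000 1.5000]
Step 3: x=[4.1250 6.7500 9.5000] v=[-2.2500 4.0000 -0.5000]
Step 4: x=[2.2500 8.8125 9.3750] v=[-3.7500 4.1250 -0.2500]
Step 5: x=[2.5313 7.8750 10.4688] v=[0.5625 -1.8750 2.1875]

Answer: 2.5313 7.8750 10.4688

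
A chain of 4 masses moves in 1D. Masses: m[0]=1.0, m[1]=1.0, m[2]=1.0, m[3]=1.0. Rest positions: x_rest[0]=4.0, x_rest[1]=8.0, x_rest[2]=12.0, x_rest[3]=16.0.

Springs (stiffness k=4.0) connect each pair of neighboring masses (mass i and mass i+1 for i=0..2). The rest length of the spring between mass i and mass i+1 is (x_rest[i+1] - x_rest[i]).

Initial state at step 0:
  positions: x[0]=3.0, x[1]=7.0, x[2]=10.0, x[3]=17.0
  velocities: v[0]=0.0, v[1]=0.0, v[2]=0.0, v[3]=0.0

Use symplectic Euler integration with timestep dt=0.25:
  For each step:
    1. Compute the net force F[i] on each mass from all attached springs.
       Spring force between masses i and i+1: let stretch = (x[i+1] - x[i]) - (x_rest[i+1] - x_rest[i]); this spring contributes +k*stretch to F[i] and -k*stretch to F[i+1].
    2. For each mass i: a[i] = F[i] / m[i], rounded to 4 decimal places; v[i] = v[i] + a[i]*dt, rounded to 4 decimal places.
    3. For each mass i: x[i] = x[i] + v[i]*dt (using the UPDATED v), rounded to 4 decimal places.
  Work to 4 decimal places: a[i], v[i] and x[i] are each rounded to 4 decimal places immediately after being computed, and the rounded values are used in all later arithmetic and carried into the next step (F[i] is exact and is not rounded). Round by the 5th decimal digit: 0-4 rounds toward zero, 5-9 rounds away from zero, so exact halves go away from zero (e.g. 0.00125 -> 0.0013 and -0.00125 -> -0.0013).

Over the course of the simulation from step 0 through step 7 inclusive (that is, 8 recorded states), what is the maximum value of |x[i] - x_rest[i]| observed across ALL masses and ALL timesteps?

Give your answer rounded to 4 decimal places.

Step 0: x=[3.0000 7.0000 10.0000 17.0000] v=[0.0000 0.0000 0.0000 0.0000]
Step 1: x=[3.0000 6.7500 11.0000 16.2500] v=[0.0000 -1.0000 4.0000 -3.0000]
Step 2: x=[2.9375 6.6250 12.2500 15.1875] v=[-0.2500 -0.5000 5.0000 -4.2500]
Step 3: x=[2.7969 6.9844 12.8281 14.3906] v=[-0.5625 1.4375 2.3125 -3.1875]
Step 4: x=[2.7032 7.7578 12.3359 14.2031] v=[-0.3750 3.0937 -1.9687 -0.7500]
Step 5: x=[2.8731 8.4121 11.1660 14.5488] v=[0.6796 2.6172 -4.6796 1.3828]
Step 6: x=[3.4278 8.3701 10.1533 15.0488] v=[2.2186 -0.1679 -4.0507 2.0000]
Step 7: x=[4.2180 7.5384 9.9187 15.3249] v=[3.1609 -3.3270 -0.9384 1.1045]
Max displacement = 2.0813

Answer: 2.0813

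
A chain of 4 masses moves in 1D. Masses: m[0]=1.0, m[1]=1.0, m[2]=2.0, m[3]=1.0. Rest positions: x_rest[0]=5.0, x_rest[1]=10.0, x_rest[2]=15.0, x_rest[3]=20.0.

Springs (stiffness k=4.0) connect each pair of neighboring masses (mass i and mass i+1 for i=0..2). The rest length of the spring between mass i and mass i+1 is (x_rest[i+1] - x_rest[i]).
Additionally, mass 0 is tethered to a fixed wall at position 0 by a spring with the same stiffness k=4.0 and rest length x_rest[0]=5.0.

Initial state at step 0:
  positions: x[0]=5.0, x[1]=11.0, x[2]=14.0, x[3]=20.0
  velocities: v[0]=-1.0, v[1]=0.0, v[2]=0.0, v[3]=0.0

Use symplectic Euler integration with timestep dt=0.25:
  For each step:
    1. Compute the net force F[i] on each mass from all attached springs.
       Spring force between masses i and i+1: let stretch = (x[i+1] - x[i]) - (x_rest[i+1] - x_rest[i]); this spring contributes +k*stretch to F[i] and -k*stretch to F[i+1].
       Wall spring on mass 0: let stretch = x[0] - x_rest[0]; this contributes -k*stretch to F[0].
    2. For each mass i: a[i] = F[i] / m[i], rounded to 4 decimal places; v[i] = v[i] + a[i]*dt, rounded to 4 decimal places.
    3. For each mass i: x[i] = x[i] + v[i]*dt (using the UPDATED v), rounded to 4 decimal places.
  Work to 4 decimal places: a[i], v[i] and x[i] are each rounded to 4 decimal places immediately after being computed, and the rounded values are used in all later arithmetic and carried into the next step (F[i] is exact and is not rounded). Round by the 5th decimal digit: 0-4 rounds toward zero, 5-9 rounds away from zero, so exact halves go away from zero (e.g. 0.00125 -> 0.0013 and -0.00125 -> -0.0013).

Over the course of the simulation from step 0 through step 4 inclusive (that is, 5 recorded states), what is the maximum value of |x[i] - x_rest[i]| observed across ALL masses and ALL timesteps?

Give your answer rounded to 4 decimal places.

Answer: 1.4296

Derivation:
Step 0: x=[5.0000 11.0000 14.0000 20.0000] v=[-1.0000 0.0000 0.0000 0.0000]
Step 1: x=[5.0000 10.2500 14.3750 19.7500] v=[0.0000 -3.0000 1.5000 -1.0000]
Step 2: x=[5.0625 9.2188 14.9063 19.4063] v=[0.2500 -4.1250 2.1250 -1.3750]
Step 3: x=[4.8985 8.5704 15.2891 19.1876] v=[-0.6562 -2.5938 1.5313 -0.8750]
Step 4: x=[4.4278 8.6837 15.3194 19.2442] v=[-1.8828 0.4530 0.1212 0.2265]
Max displacement = 1.4296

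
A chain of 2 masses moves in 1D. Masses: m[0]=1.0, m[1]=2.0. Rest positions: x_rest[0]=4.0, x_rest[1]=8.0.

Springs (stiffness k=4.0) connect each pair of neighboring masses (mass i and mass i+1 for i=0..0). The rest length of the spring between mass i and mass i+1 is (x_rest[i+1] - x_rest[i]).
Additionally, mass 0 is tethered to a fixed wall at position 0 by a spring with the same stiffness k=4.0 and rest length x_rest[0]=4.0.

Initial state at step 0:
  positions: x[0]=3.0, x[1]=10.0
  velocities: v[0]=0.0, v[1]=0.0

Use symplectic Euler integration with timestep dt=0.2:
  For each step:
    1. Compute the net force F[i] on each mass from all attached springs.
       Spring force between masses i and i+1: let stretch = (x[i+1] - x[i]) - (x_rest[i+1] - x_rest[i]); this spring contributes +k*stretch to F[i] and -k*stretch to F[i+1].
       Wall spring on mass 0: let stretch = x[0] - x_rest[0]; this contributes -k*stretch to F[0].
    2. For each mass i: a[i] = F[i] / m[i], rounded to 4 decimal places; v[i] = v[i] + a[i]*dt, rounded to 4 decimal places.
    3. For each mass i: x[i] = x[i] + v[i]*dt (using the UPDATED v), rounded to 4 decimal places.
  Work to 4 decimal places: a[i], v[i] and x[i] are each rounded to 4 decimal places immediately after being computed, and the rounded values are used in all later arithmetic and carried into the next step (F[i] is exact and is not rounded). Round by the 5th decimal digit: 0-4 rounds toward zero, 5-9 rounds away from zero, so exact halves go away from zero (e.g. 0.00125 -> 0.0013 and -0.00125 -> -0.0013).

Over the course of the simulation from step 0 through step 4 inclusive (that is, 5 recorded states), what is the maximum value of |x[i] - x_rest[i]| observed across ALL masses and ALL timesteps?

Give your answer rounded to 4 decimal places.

Step 0: x=[3.0000 10.0000] v=[0.0000 0.0000]
Step 1: x=[3.6400 9.7600] v=[3.2000 -1.2000]
Step 2: x=[4.6768 9.3504] v=[5.1840 -2.0480]
Step 3: x=[5.7131 8.8869] v=[5.1814 -2.3174]
Step 4: x=[6.3431 8.4895] v=[3.1500 -1.9869]
Max displacement = 2.3431

Answer: 2.3431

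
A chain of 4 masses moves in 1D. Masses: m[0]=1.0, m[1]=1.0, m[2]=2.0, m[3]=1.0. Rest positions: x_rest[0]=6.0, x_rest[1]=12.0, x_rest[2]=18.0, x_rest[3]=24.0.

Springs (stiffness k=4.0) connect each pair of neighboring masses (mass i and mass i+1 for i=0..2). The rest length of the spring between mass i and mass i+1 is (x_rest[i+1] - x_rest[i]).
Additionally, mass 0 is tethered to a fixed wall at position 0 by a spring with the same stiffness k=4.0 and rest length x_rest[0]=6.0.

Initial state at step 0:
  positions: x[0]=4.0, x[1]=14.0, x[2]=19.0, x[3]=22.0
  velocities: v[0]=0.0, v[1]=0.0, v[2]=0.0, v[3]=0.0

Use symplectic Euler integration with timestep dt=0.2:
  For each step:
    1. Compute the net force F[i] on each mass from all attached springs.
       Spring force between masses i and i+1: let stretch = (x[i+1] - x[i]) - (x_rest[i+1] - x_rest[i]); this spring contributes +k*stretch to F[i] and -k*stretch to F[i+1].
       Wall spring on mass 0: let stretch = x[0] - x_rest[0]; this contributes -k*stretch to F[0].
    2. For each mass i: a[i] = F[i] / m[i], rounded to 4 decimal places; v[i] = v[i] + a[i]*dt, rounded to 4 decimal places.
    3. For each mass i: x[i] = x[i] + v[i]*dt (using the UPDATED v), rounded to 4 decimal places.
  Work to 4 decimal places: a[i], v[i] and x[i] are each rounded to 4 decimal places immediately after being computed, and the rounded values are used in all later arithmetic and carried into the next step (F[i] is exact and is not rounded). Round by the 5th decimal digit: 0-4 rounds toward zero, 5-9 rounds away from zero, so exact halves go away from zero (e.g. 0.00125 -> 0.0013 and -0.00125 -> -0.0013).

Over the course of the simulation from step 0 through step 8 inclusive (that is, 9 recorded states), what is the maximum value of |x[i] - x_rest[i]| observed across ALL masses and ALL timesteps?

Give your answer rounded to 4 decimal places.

Step 0: x=[4.0000 14.0000 19.0000 22.0000] v=[0.0000 0.0000 0.0000 0.0000]
Step 1: x=[4.9600 13.2000 18.8400 22.4800] v=[4.8000 -4.0000 -0.8000 2.4000]
Step 2: x=[6.4448 11.9840 18.5200 23.3376] v=[7.4240 -6.0800 -1.6000 4.2880]
Step 3: x=[7.7847 10.9275 18.0625 24.3844] v=[6.6995 -5.2826 -2.2874 5.2339]
Step 4: x=[8.3819 10.5097 17.5400 25.3797] v=[2.9860 -2.0888 -2.6126 4.9764]
Step 5: x=[7.9784 10.8763 17.0822 26.0806] v=[-2.0173 1.8332 -2.2888 3.5046]
Step 6: x=[6.7621 11.7722 16.8478 26.3018] v=[-6.0817 4.4796 -1.1718 1.1059]
Step 7: x=[5.2654 12.6786 16.9637 25.9703] v=[-7.4833 4.5320 0.5796 -1.6573]
Step 8: x=[4.1124 13.0845 17.4573 25.1578] v=[-5.7651 2.0295 2.4682 -4.0626]
Max displacement = 2.3819

Answer: 2.3819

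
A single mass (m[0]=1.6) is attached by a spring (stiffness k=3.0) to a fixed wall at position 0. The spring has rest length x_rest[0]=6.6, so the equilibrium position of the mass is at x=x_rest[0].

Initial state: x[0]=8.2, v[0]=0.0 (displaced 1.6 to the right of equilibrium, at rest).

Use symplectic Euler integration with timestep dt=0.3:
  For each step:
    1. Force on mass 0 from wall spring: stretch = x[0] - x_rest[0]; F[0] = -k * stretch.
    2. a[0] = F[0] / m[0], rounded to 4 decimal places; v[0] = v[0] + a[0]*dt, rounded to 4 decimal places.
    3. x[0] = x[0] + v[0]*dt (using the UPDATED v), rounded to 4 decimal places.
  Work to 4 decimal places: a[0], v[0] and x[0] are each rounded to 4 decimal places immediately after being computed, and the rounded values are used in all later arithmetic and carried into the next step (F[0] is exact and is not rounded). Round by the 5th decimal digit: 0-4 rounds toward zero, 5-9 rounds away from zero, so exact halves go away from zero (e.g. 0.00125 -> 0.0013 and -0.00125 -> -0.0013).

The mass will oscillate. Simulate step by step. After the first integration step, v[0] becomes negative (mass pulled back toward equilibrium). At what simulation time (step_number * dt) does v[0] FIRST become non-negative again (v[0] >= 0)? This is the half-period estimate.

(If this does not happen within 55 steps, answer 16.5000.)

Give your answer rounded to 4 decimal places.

Answer: 2.4000

Derivation:
Step 0: x=[8.2000] v=[0.0000]
Step 1: x=[7.9300] v=[-0.9000]
Step 2: x=[7.4356] v=[-1.6481]
Step 3: x=[6.8002] v=[-2.1181]
Step 4: x=[6.1310] v=[-2.2307]
Step 5: x=[5.5409] v=[-1.9669]
Step 6: x=[5.1295] v=[-1.3712]
Step 7: x=[4.9663] v=[-0.5440]
Step 8: x=[5.0788] v=[0.3750]
First v>=0 after going negative at step 8, time=2.4000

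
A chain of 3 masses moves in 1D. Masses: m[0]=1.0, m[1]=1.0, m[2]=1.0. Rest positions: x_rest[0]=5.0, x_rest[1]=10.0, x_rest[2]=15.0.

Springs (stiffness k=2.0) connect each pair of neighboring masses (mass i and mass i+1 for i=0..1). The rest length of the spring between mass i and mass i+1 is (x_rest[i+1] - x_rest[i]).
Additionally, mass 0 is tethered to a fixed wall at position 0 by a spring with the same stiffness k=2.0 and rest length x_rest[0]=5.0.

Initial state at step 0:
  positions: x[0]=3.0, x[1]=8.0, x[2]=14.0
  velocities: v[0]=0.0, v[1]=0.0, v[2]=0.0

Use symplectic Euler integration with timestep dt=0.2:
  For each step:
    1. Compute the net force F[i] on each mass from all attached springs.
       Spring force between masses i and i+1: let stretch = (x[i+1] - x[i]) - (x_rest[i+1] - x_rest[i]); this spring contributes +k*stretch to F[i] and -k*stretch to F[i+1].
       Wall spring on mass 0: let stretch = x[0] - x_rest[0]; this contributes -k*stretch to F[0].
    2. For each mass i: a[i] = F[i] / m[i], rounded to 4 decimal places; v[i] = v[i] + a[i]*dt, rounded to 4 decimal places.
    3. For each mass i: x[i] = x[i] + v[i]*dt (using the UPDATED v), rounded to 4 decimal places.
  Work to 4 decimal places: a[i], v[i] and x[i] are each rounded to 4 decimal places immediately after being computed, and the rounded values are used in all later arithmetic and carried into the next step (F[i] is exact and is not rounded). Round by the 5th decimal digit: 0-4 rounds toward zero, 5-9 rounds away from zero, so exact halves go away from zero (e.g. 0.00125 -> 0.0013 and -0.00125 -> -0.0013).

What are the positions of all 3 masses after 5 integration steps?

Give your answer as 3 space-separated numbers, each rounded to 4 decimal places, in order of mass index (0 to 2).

Step 0: x=[3.0000 8.0000 14.0000] v=[0.0000 0.0000 0.0000]
Step 1: x=[3.1600 8.0800 13.9200] v=[0.8000 0.4000 -0.4000]
Step 2: x=[3.4608 8.2336 13.7728] v=[1.5040 0.7680 -0.7360]
Step 3: x=[3.8666 8.4485 13.5825] v=[2.0288 1.0746 -0.9517]
Step 4: x=[4.3296 8.7076 13.3814] v=[2.3149 1.2954 -1.0053]
Step 5: x=[4.7965 8.9903 13.2064] v=[2.3343 1.4137 -0.8748]

Answer: 4.7965 8.9903 13.2064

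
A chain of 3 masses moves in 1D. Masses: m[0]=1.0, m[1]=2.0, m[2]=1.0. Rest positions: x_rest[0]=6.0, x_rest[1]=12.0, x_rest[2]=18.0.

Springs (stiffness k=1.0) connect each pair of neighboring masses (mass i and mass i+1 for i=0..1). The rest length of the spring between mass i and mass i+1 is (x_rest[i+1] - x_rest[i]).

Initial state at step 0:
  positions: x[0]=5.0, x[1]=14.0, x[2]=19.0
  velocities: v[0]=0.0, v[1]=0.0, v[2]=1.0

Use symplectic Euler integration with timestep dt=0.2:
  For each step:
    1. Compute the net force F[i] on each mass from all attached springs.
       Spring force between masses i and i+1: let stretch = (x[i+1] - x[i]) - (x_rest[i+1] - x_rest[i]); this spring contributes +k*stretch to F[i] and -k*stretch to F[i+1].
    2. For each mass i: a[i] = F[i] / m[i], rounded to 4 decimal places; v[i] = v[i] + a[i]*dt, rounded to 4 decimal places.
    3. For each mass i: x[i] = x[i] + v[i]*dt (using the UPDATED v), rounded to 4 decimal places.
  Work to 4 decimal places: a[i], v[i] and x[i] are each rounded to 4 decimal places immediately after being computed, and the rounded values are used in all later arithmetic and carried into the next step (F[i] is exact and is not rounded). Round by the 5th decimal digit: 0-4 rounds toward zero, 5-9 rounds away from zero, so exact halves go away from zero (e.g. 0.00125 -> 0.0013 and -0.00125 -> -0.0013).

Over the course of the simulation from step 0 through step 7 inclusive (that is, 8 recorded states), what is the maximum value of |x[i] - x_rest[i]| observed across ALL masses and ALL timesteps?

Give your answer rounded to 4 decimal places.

Answer: 2.6119

Derivation:
Step 0: x=[5.0000 14.0000 19.0000] v=[0.0000 0.0000 1.0000]
Step 1: x=[5.1200 13.9200 19.2400] v=[0.6000 -0.4000 1.2000]
Step 2: x=[5.3520 13.7704 19.5072] v=[1.1600 -0.7480 1.3360]
Step 3: x=[5.6807 13.5672 19.7849] v=[1.6437 -1.0162 1.3886]
Step 4: x=[6.0849 13.3306 20.0539] v=[2.0210 -1.1831 1.3451]
Step 5: x=[6.5389 13.0835 20.2940] v=[2.2701 -1.2353 1.2004]
Step 6: x=[7.0147 12.8498 20.4857] v=[2.3790 -1.1687 0.9583]
Step 7: x=[7.4839 12.6521 20.6119] v=[2.3460 -0.9886 0.6311]
Max displacement = 2.6119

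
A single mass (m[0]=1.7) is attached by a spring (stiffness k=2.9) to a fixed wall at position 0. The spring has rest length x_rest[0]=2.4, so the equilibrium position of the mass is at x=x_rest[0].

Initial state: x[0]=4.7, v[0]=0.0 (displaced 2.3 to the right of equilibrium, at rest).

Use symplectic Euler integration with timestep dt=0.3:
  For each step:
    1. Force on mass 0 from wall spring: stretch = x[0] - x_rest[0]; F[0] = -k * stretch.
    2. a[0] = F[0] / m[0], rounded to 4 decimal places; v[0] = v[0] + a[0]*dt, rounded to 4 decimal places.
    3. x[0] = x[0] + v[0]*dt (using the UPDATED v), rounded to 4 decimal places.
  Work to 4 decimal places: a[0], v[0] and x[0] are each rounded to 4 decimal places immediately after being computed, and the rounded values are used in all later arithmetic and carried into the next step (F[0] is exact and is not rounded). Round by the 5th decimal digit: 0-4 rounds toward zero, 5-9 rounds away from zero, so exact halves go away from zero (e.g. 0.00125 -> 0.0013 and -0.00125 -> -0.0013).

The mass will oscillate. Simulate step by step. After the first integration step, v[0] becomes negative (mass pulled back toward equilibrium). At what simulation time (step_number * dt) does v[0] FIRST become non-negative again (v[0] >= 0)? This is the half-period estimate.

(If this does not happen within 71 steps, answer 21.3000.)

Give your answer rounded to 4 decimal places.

Step 0: x=[4.7000] v=[0.0000]
Step 1: x=[4.3469] v=[-1.1771]
Step 2: x=[3.6949] v=[-2.1735]
Step 3: x=[2.8440] v=[-2.8362]
Step 4: x=[1.9250] v=[-3.0634]
Step 5: x=[1.0789] v=[-2.8203]
Step 6: x=[0.4356] v=[-2.1442]
Step 7: x=[0.0939] v=[-1.1389]
Step 8: x=[0.1063] v=[0.0413]
First v>=0 after going negative at step 8, time=2.4000

Answer: 2.4000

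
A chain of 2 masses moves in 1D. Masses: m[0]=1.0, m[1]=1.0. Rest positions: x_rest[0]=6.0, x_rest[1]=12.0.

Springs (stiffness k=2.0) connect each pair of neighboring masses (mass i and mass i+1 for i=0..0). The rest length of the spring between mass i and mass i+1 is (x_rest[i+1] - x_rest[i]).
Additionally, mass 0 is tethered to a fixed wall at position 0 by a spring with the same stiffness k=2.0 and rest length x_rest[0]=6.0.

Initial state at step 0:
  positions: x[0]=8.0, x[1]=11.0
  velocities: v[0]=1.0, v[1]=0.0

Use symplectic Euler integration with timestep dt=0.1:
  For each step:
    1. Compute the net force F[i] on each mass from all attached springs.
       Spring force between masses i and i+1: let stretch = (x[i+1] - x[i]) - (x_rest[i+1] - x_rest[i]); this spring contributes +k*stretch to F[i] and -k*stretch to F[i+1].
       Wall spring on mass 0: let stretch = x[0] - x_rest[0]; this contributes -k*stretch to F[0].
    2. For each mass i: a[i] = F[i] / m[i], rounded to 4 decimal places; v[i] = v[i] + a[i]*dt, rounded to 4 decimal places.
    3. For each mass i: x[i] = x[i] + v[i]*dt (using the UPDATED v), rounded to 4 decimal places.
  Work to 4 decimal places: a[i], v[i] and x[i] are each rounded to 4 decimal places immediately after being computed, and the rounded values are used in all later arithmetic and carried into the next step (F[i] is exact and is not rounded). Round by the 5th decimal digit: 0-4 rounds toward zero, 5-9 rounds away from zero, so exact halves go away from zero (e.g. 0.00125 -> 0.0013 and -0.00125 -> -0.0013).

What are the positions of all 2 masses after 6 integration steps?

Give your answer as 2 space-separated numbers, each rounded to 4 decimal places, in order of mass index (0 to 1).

Step 0: x=[8.0000 11.0000] v=[1.0000 0.0000]
Step 1: x=[8.0000 11.0600] v=[0.0000 0.6000]
Step 2: x=[7.9012 11.1788] v=[-0.9880 1.1880]
Step 3: x=[7.7099 11.3521] v=[-1.9127 1.7325]
Step 4: x=[7.4373 11.5725] v=[-2.7262 2.2041]
Step 5: x=[7.0986 11.8302] v=[-3.3866 2.5771]
Step 6: x=[6.7126 12.1133] v=[-3.8600 2.8308]

Answer: 6.7126 12.1133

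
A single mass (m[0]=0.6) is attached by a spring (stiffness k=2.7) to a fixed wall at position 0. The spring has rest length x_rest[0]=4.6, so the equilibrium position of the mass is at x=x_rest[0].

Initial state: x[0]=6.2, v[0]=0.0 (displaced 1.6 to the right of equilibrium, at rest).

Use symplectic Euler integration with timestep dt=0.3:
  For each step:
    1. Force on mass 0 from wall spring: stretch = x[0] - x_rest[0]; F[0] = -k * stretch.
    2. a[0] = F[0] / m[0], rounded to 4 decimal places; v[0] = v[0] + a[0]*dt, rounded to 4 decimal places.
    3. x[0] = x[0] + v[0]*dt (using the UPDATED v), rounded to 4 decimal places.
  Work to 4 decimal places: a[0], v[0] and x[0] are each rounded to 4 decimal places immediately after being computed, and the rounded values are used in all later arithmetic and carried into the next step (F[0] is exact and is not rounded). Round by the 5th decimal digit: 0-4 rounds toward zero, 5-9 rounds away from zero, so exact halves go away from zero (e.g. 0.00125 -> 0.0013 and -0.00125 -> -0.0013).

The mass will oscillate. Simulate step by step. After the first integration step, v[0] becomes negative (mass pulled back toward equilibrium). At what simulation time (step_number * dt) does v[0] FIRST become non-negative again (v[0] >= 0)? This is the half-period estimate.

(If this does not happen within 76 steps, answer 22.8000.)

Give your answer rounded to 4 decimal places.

Answer: 1.5000

Derivation:
Step 0: x=[6.2000] v=[0.0000]
Step 1: x=[5.5520] v=[-2.1600]
Step 2: x=[4.5184] v=[-3.4452]
Step 3: x=[3.5179] v=[-3.3350]
Step 4: x=[2.9556] v=[-1.8742]
Step 5: x=[3.0593] v=[0.3457]
First v>=0 after going negative at step 5, time=1.5000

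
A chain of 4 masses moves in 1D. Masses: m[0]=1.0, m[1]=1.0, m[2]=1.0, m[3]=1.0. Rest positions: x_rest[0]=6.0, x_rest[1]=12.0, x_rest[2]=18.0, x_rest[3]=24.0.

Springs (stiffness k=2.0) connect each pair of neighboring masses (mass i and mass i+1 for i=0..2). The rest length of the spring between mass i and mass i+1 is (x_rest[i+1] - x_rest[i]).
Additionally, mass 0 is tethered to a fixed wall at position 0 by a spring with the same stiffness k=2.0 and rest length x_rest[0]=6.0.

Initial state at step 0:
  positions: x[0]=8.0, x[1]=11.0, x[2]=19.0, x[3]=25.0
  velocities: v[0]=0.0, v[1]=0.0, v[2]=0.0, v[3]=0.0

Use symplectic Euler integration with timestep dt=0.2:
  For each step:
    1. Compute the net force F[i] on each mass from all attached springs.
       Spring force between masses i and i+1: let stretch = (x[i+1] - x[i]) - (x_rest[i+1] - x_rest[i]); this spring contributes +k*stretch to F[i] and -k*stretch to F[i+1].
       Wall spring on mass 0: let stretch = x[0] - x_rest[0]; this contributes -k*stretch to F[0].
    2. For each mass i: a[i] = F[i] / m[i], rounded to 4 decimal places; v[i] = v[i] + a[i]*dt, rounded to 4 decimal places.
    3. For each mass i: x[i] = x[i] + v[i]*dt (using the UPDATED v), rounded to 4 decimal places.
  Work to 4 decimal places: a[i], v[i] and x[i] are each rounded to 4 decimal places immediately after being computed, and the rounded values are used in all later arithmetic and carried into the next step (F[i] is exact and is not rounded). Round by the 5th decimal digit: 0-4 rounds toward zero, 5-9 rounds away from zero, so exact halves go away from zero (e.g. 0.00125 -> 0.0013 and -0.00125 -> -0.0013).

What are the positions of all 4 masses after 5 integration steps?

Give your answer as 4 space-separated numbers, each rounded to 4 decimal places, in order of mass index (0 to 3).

Answer: 4.7406 13.9521 18.1366 24.6926

Derivation:
Step 0: x=[8.0000 11.0000 19.0000 25.0000] v=[0.0000 0.0000 0.0000 0.0000]
Step 1: x=[7.6000 11.4000 18.8400 25.0000] v=[-2.0000 2.0000 -0.8000 0.0000]
Step 2: x=[6.8960 12.0912 18.5776 24.9872] v=[-3.5200 3.4560 -1.3120 -0.0640]
Step 3: x=[6.0559 12.8857 18.3091 24.9416] v=[-4.2003 3.9725 -1.3427 -0.2278]
Step 4: x=[5.2778 13.5677 18.1373 24.8454] v=[-3.8907 3.4099 -0.8591 -0.4808]
Step 5: x=[4.7406 13.9521 18.1366 24.6926] v=[-2.6859 1.9218 -0.0037 -0.7640]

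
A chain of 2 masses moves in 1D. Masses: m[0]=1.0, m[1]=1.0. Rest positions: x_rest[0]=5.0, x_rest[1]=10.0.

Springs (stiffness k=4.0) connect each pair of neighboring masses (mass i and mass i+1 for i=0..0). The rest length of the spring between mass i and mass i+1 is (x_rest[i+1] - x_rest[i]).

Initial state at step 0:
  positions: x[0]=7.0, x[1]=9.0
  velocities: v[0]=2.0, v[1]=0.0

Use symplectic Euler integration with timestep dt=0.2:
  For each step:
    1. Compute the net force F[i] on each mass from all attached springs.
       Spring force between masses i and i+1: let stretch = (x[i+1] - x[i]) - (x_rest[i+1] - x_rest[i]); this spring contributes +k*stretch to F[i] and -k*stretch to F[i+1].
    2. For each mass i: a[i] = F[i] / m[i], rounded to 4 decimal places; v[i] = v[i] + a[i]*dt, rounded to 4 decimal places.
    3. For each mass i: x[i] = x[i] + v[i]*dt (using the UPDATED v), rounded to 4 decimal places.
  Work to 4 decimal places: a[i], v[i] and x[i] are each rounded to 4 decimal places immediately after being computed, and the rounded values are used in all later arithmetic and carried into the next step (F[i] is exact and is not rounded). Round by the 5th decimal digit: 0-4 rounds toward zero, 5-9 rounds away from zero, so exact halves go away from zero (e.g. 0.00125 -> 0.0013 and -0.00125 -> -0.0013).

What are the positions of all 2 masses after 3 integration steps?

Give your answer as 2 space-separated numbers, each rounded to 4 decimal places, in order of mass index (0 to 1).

Step 0: x=[7.0000 9.0000] v=[2.0000 0.0000]
Step 1: x=[6.9200 9.4800] v=[-0.4000 2.4000]
Step 2: x=[6.4496 10.3504] v=[-2.3520 4.3520]
Step 3: x=[5.8033 11.3967] v=[-3.2314 5.2314]

Answer: 5.8033 11.3967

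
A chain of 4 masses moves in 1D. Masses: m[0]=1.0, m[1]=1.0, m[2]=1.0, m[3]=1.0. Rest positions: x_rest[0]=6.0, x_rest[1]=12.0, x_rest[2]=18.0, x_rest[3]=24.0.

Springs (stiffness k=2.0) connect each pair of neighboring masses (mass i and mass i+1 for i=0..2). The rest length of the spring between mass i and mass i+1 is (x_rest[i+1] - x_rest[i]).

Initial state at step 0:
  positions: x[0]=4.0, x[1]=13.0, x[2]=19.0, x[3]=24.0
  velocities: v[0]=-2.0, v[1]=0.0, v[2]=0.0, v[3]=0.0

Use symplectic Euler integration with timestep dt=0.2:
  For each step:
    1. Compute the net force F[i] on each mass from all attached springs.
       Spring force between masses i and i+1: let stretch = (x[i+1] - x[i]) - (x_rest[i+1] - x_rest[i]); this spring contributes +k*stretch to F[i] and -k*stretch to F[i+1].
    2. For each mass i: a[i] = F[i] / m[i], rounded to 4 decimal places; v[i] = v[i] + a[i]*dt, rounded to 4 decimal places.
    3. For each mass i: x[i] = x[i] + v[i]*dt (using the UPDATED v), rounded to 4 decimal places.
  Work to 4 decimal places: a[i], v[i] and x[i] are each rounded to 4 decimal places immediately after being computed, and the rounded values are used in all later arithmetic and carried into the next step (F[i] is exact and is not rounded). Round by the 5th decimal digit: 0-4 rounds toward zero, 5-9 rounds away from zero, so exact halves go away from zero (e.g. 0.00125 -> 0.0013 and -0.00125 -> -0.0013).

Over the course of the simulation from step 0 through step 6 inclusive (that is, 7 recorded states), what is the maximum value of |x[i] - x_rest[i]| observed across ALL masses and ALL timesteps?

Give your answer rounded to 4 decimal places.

Step 0: x=[4.0000 13.0000 19.0000 24.0000] v=[-2.0000 0.0000 0.0000 0.0000]
Step 1: x=[3.8400 12.7600 18.9200 24.0800] v=[-0.8000 -1.2000 -0.4000 0.4000]
Step 2: x=[3.9136 12.2992 18.7600 24.2272] v=[0.3680 -2.3040 -0.8000 0.7360]
Step 3: x=[4.1780 11.6844 18.5205 24.4170] v=[1.3222 -3.0739 -1.1974 0.9491]
Step 4: x=[4.5630 11.0160 18.2059 24.6151] v=[1.9248 -3.3420 -1.5732 0.9905]
Step 5: x=[4.9842 10.4066 17.8288 24.7805] v=[2.1060 -3.0472 -1.8855 0.8268]
Step 6: x=[5.3592 9.9571 17.4141 24.8697] v=[1.8750 -2.2473 -2.0737 0.4461]
Max displacement = 2.1600

Answer: 2.1600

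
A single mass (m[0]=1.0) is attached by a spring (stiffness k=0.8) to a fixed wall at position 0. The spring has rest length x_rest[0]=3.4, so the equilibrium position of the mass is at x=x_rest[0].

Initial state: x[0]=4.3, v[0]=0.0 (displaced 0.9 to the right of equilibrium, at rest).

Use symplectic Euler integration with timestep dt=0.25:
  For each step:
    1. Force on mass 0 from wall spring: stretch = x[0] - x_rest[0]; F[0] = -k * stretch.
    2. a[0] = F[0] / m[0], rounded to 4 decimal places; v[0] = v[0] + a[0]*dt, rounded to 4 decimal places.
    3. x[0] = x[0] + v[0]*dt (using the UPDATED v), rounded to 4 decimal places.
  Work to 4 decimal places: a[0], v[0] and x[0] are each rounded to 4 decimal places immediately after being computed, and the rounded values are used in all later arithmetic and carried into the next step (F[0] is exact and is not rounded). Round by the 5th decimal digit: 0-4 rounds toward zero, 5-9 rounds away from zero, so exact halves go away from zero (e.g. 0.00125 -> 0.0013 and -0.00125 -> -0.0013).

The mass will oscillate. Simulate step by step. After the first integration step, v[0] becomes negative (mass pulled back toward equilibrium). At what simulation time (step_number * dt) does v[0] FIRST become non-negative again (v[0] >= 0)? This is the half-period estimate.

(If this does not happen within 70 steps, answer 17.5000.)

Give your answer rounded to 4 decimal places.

Answer: 3.7500

Derivation:
Step 0: x=[4.3000] v=[0.0000]
Step 1: x=[4.2550] v=[-0.1800]
Step 2: x=[4.1673] v=[-0.3510]
Step 3: x=[4.0412] v=[-0.5045]
Step 4: x=[3.8830] v=[-0.6328]
Step 5: x=[3.7007] v=[-0.7294]
Step 6: x=[3.5033] v=[-0.7896]
Step 7: x=[3.3007] v=[-0.8103]
Step 8: x=[3.1031] v=[-0.7905]
Step 9: x=[2.9203] v=[-0.7311]
Step 10: x=[2.7615] v=[-0.6352]
Step 11: x=[2.6346] v=[-0.5075]
Step 12: x=[2.5460] v=[-0.3544]
Step 13: x=[2.5001] v=[-0.1836]
Step 14: x=[2.4992] v=[-0.0036]
Step 15: x=[2.5434] v=[0.1766]
First v>=0 after going negative at step 15, time=3.7500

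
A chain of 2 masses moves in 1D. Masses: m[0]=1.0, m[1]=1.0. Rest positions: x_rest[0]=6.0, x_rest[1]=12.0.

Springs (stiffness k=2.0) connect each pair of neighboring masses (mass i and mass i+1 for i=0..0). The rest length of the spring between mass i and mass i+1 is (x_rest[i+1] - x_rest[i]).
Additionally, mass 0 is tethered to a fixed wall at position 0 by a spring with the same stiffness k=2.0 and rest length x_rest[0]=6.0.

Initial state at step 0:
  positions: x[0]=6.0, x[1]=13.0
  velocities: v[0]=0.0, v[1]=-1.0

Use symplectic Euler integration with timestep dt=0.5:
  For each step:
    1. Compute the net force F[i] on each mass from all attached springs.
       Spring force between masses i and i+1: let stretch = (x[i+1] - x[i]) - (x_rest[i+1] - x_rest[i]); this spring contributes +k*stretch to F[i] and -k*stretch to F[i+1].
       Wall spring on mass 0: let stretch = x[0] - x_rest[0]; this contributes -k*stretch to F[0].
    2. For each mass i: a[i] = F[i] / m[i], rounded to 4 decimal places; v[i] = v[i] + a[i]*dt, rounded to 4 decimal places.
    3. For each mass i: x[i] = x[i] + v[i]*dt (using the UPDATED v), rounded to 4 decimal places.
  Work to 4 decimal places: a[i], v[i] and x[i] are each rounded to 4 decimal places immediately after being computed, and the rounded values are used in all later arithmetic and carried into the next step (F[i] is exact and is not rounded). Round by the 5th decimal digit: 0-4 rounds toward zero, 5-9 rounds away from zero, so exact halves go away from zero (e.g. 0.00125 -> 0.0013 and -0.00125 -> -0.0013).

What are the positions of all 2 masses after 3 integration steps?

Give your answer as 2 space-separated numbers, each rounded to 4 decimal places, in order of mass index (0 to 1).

Answer: 5.6250 11.1250

Derivation:
Step 0: x=[6.0000 13.0000] v=[0.0000 -1.0000]
Step 1: x=[6.5000 12.0000] v=[1.0000 -2.0000]
Step 2: x=[6.5000 11.2500] v=[0.0000 -1.5000]
Step 3: x=[5.6250 11.1250] v=[-1.7500 -0.2500]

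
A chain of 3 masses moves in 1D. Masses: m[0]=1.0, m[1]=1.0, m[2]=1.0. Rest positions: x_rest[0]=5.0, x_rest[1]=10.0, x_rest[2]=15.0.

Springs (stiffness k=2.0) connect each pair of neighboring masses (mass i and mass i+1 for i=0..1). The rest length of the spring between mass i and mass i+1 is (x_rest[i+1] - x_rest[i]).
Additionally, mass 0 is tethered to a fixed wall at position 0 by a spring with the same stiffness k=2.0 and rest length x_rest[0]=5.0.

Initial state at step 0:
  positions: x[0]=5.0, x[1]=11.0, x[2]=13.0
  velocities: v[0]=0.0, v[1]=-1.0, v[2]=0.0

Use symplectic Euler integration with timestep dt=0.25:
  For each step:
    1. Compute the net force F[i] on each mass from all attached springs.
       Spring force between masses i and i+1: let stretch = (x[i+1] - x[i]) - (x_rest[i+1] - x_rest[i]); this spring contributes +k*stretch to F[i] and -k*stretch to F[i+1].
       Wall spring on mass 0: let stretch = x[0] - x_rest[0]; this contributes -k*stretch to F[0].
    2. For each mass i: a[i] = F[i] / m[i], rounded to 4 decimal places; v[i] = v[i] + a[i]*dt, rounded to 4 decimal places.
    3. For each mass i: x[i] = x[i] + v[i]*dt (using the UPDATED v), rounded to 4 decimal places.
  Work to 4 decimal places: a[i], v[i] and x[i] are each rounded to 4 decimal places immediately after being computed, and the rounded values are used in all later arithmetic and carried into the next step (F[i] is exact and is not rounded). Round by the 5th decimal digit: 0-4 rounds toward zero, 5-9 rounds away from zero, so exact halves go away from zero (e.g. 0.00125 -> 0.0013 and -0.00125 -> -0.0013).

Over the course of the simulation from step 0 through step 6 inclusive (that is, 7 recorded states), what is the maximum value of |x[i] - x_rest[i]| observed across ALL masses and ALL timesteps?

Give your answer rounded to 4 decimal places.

Answer: 2.1711

Derivation:
Step 0: x=[5.0000 11.0000 13.0000] v=[0.0000 -1.0000 0.0000]
Step 1: x=[5.1250 10.2500 13.3750] v=[0.5000 -3.0000 1.5000]
Step 2: x=[5.2500 9.2500 13.9844] v=[0.5000 -4.0000 2.4375]
Step 3: x=[5.2188 8.3418 14.6270] v=[-0.1250 -3.6328 2.5703]
Step 4: x=[4.9256 7.8289 15.1089] v=[-1.1729 -2.0517 1.9277]
Step 5: x=[4.3796 7.8631 15.3058] v=[-2.1841 0.1367 0.7877]
Step 6: x=[3.7216 8.3922 15.1974] v=[-2.6322 2.1163 -0.4337]
Max displacement = 2.1711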